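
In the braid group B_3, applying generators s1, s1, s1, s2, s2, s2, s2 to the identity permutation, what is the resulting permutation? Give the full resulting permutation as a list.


Starting with identity [1, 2, 3].
Apply generators in sequence:
  After s1: [2, 1, 3]
  After s1: [1, 2, 3]
  After s1: [2, 1, 3]
  After s2: [2, 3, 1]
  After s2: [2, 1, 3]
  After s2: [2, 3, 1]
  After s2: [2, 1, 3]
Final permutation: [2, 1, 3]

[2, 1, 3]


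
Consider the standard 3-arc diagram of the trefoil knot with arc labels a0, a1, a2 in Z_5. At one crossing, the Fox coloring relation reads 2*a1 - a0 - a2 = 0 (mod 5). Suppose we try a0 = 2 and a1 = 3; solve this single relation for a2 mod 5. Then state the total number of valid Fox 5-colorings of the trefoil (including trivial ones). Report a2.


Step 1: Apply the given crossing relation 2*a1 - a0 - a2 = 0 (mod 5).
  a2 = 2*a1 - a0 mod 5
  a2 = 2*3 - 2 mod 5
  a2 = 6 - 2 mod 5
  a2 = 4 mod 5 = 4
Step 2: The trefoil has determinant 3.
  Number of Fox p-colorings (p prime) is p^2 if p = 3, else p.
  Since 5 does not divide 3, only trivial (constant) colorings exist.
  (So the trial a0 = 2, a1 = 3 with a0 != a1 does NOT extend to a valid coloring of the whole trefoil: the other two crossing relations require 3*(a1 - a0) = 0 (mod 5), which fails.)
  Total colorings = 5
Step 3: a2 = 4, total Fox 5-colorings = 5

4


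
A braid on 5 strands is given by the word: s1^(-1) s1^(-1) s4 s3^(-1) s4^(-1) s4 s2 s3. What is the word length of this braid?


The word length counts the number of generators (including inverses).
Listing each generator: s1^(-1), s1^(-1), s4, s3^(-1), s4^(-1), s4, s2, s3
There are 8 generators in this braid word.

8


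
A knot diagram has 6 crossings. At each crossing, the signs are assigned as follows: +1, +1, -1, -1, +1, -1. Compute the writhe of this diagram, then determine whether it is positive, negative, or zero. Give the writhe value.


Step 1: Count positive crossings (+1).
Positive crossings: 3
Step 2: Count negative crossings (-1).
Negative crossings: 3
Step 3: Writhe = (positive) - (negative)
w = 3 - 3 = 0
Step 4: |w| = 0, and w is zero

0


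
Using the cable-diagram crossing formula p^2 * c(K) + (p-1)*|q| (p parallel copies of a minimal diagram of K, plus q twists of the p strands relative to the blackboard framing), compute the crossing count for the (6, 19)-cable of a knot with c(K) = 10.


Step 1: Each of the c(K) crossings of the companion diagram becomes p*p = p^2 crossings among the p parallel strands, and each of the |q| twists s_1 s_2 ... s_(p-1) adds (p-1) crossings.
  Crossings = p^2 * c(K) + (p-1)*|q|
Step 2: = 6^2 * 10 + (6-1)*19
Step 3: = 36*10 + 5*19
Step 4: = 360 + 95 = 455

455


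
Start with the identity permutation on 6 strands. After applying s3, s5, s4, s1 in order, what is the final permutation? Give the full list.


Starting with identity [1, 2, 3, 4, 5, 6].
Apply generators in sequence:
  After s3: [1, 2, 4, 3, 5, 6]
  After s5: [1, 2, 4, 3, 6, 5]
  After s4: [1, 2, 4, 6, 3, 5]
  After s1: [2, 1, 4, 6, 3, 5]
Final permutation: [2, 1, 4, 6, 3, 5]

[2, 1, 4, 6, 3, 5]


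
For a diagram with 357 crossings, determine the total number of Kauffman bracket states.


Each crossing contributes 2 choices (A-smoothing or B-smoothing).
Total states = 2^357 = 293567822846729153486185074598667128421960318613539983838411371441526128139326055432962374798096087878991872

293567822846729153486185074598667128421960318613539983838411371441526128139326055432962374798096087878991872


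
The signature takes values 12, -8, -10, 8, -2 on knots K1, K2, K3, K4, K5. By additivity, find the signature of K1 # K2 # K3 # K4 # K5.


The signature is additive under connected sum.
signature(K1 # K2 # K3 # K4 # K5) = (12) + (-8) + (-10) + (8) + (-2)
= 0

0


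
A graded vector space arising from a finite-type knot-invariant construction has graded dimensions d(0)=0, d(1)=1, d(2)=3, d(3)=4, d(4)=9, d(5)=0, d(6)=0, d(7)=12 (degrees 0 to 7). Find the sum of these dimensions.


Total dimension = d(0) + d(1) + ... + d(7)
= 0 + 1 + 3 + 4 + 9 + 0 + 0 + 12
= 29

29


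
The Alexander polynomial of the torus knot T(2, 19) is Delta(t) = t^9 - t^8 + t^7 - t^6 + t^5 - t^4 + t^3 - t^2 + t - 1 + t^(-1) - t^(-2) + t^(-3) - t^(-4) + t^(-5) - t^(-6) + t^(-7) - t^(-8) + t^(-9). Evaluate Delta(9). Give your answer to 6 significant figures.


Substituting t = 9 into Delta(t) = t^9 - t^8 + t^7 - t^6 + t^5 - t^4 + t^3 - t^2 + t - 1 + t^(-1) - t^(-2) + t^(-3) - t^(-4) + t^(-5) - t^(-6) + t^(-7) - t^(-8) + t^(-9):
Term values: (387420489) + (-43046721) + (4782969) + (-531441) + (59049) + (-6561) + (729) + (-81) + (9) + (-1) + (0.111111) + (-0.0123457) + (0.00137174) + (-0.000152416) + (1.69351e-05) + (-1.88168e-06) + (2.09075e-07) + (-2.32306e-08) + (2.58117e-09)
Sum = 348678440.1
Rounded to 6 significant figures: 3.48678e+08

3.48678e+08


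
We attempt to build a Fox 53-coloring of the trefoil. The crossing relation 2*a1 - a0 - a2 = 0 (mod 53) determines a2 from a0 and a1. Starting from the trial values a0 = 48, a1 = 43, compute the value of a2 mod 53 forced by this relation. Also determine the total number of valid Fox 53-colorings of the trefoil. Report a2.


Step 1: Apply the given crossing relation 2*a1 - a0 - a2 = 0 (mod 53).
  a2 = 2*a1 - a0 mod 53
  a2 = 2*43 - 48 mod 53
  a2 = 86 - 48 mod 53
  a2 = 38 mod 53 = 38
Step 2: The trefoil has determinant 3.
  Number of Fox p-colorings (p prime) is p^2 if p = 3, else p.
  Since 53 does not divide 3, only trivial (constant) colorings exist.
  (So the trial a0 = 48, a1 = 43 with a0 != a1 does NOT extend to a valid coloring of the whole trefoil: the other two crossing relations require 3*(a1 - a0) = 0 (mod 53), which fails.)
  Total colorings = 53
Step 3: a2 = 38, total Fox 53-colorings = 53

38


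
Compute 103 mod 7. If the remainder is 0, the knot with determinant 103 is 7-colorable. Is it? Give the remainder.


Step 1: A knot is p-colorable if and only if p divides its determinant.
Step 2: Compute 103 mod 7.
103 = 14 * 7 + 5
Step 3: 103 mod 7 = 5
Step 4: The knot is 7-colorable: no

5


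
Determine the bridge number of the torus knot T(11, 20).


The bridge number of T(p,q) is min(p,q).
min(11, 20) = 11

11


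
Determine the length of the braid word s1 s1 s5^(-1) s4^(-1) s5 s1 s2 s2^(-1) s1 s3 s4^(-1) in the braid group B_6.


The word length counts the number of generators (including inverses).
Listing each generator: s1, s1, s5^(-1), s4^(-1), s5, s1, s2, s2^(-1), s1, s3, s4^(-1)
There are 11 generators in this braid word.

11


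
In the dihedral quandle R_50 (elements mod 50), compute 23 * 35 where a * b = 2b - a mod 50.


23 * 35 = 2*35 - 23 mod 50
= 70 - 23 mod 50
= 47 mod 50 = 47

47


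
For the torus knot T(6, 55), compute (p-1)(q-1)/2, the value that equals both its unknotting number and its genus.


For a torus knot T(p,q), both the unknotting number and genus equal (p-1)(q-1)/2.
= (6-1)(55-1)/2
= 5*54/2
= 270/2 = 135

135


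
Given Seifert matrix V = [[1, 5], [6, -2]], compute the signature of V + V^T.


Step 1: V + V^T = [[2, 11], [11, -4]]
Step 2: trace = -2, det = -129
Step 3: Discriminant = (-2)^2 - 4*(-129) = 520
Step 4: Eigenvalues: 10.4018, -12.4018
Step 5: Signature = (# positive eigenvalues) - (# negative eigenvalues) = 0

0


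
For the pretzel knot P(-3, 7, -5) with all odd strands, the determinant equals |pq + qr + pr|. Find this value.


Step 1: Compute pq + qr + pr.
pq = (-3)*7 = -21
qr = 7*(-5) = -35
pr = (-3)*(-5) = 15
pq + qr + pr = -21 + (-35) + 15 = -41
Step 2: Take absolute value.
det(P(-3,7,-5)) = |-41| = 41

41


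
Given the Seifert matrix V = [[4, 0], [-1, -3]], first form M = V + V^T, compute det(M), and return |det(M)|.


Step 1: Form V + V^T where V = [[4, 0], [-1, -3]]
  V^T = [[4, -1], [0, -3]]
  V + V^T = [[8, -1], [-1, -6]]
Step 2: det(V + V^T) = 8*(-6) - (-1)*(-1)
  = -48 - 1 = -49
Step 3: Knot determinant = |det(V + V^T)| = |-49| = 49

49


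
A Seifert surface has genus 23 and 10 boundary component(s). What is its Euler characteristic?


chi = 2 - 2g - b
= 2 - 2*23 - 10
= 2 - 46 - 10 = -54

-54


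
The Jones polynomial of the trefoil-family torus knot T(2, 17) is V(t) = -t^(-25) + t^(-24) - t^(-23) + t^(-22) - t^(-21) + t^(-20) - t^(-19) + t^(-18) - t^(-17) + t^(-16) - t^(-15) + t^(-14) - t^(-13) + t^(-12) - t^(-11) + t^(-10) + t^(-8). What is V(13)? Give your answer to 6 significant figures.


Substituting t = 13 into V(t) = -t^(-25) + t^(-24) - t^(-23) + t^(-22) - t^(-21) + t^(-20) - t^(-19) + t^(-18) - t^(-17) + t^(-16) - t^(-15) + t^(-14) - t^(-13) + t^(-12) - t^(-11) + t^(-10) + t^(-8):
  (-)t^(-25) = -1.41715e-28
  (+)t^(-24) = 1.8423e-27
  (-)t^(-23) = -2.39499e-26
  (+)t^(-22) = 3.11348e-25
  (-)t^(-21) = -4.04753e-24
  (+)t^(-20) = 5.26178e-23
  (-)t^(-19) = -6.84032e-22
  (+)t^(-18) = 8.89241e-21
  (-)t^(-17) = -1.15601e-19
  (+)t^(-16) = 1.50282e-18
  (-)t^(-15) = -1.95366e-17
  (+)t^(-14) = 2.53976e-16
  (-)t^(-13) = -3.30169e-15
  (+)t^(-12) = 4.2922e-14
  (-)t^(-11) = -5.57986e-13
  (+)t^(-10) = 7.25382e-12
  (+)t^(-8) = 1.22589e-09
Sum = (-1.41715e-28) + (1.8423e-27) + (-2.39499e-26) + (3.11348e-25) + (-4.04753e-24) + (5.26178e-23) + (-6.84032e-22) + (8.89241e-21) + (-1.15601e-19) + (1.50282e-18) + (-1.95366e-17) + (2.53976e-16) + (-3.30169e-15) + (4.2922e-14) + (-5.57986e-13) + (7.25382e-12) + (1.22589e-09)
= 1.232630425e-09
Rounded to 6 significant figures: 1.23263e-09

1.23263e-09


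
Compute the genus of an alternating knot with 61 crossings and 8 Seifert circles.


For alternating knots, g = (c - s + 1)/2.
= (61 - 8 + 1)/2
= 54/2 = 27

27


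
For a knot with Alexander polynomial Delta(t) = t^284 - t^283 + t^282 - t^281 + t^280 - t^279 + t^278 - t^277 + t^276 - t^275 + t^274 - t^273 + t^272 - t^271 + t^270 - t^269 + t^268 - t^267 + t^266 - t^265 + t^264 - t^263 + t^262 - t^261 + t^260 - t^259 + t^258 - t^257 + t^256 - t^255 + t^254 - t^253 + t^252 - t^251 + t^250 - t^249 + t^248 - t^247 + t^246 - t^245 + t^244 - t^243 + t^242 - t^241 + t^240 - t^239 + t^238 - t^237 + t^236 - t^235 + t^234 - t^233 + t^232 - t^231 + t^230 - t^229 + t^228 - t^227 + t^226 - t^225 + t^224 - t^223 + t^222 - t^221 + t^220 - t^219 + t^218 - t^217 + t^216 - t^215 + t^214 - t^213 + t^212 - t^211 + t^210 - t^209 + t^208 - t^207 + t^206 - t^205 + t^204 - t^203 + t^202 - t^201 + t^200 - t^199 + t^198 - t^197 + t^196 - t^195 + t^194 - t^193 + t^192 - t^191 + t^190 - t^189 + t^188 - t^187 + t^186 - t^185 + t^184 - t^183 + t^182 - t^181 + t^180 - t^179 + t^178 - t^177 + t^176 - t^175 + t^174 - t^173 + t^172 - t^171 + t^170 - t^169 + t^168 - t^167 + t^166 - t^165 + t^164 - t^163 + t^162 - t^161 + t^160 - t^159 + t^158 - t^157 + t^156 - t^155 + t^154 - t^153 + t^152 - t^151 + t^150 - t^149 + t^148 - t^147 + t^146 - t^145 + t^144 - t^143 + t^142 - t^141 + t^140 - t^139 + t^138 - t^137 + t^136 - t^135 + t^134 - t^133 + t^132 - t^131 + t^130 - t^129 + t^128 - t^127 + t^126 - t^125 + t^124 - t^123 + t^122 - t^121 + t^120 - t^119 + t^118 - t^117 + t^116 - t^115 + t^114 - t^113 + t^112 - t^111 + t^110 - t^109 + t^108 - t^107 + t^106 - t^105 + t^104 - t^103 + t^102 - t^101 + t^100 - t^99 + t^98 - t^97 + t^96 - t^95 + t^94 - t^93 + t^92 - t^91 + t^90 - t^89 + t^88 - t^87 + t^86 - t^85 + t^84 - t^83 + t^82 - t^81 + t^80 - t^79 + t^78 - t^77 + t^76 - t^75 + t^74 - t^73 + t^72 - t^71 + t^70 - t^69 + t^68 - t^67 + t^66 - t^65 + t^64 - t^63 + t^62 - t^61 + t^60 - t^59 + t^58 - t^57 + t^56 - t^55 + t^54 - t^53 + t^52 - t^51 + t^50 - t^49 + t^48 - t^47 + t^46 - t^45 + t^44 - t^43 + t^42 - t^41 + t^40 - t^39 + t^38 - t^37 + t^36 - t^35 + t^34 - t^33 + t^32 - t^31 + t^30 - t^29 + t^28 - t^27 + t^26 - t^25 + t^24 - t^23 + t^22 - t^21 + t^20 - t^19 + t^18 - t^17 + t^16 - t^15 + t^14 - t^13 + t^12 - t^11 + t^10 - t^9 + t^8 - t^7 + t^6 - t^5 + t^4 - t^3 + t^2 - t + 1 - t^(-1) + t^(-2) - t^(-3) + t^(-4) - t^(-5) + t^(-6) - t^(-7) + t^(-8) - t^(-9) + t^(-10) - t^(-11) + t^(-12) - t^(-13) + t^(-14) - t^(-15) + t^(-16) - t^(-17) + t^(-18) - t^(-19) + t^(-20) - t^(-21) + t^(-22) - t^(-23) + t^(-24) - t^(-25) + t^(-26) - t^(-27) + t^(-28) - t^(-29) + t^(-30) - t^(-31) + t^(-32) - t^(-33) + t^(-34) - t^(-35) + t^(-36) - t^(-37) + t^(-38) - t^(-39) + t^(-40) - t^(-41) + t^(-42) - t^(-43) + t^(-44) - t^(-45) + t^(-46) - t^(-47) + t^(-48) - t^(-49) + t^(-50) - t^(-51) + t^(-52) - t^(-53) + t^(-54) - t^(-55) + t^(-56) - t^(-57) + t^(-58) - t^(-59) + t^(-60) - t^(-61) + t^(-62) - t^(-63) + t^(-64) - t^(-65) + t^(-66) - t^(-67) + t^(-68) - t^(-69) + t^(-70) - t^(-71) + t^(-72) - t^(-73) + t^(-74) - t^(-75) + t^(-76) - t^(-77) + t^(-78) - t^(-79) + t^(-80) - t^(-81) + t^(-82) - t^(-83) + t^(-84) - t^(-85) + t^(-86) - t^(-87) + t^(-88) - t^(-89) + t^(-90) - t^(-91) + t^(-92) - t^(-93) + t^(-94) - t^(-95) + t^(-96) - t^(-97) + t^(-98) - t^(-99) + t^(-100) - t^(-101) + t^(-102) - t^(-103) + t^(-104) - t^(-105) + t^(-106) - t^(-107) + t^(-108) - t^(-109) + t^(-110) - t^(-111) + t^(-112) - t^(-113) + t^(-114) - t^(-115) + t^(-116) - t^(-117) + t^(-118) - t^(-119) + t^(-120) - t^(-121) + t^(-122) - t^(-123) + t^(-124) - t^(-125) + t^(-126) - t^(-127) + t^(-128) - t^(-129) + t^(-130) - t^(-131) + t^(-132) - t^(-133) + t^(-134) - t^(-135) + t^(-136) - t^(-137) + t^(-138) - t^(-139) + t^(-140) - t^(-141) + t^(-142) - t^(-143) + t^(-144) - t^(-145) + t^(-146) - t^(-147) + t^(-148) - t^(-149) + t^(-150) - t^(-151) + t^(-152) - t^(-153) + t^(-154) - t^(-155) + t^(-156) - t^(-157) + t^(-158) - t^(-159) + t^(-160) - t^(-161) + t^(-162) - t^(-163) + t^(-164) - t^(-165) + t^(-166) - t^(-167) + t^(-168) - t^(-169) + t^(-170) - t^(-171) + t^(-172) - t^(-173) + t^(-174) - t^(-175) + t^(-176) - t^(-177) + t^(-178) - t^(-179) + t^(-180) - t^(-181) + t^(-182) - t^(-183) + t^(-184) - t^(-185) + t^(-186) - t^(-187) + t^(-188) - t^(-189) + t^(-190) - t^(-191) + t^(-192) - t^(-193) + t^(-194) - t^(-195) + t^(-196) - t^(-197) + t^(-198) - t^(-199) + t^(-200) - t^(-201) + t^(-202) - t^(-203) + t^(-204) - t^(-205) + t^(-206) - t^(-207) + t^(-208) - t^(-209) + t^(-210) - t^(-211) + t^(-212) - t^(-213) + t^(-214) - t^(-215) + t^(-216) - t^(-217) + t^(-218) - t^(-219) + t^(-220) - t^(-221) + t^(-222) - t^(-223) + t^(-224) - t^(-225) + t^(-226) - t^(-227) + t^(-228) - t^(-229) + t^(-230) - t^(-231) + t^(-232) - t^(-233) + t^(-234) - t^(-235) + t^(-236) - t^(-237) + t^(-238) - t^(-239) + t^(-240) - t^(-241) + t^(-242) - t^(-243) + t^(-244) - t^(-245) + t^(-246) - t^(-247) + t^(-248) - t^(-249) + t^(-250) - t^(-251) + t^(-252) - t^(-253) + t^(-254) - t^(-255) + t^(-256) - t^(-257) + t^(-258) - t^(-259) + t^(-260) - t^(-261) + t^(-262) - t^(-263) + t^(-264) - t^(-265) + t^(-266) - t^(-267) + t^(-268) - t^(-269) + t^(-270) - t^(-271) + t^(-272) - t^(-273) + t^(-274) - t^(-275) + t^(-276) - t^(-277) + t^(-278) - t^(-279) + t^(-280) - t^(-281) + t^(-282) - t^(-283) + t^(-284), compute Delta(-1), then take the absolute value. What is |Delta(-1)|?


Step 1: The polynomial has 569 terms with alternating signs, exponents from 284 down to -284.
Step 2: Substitute t = -1. The i-th term has coefficient (-1)^i and exponent (m-i),
  so its value is (-1)^i * (-1)^(m-i) = (-1)^m = 1 for every i.
Step 3: All 569 terms equal 1, so Delta(-1) = 569 * (1) = 569
Step 4: |Delta(-1)| = 569

569


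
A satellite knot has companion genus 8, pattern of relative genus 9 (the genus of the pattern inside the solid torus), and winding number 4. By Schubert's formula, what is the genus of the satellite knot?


Schubert: g(satellite) = g_rel(pattern) + |winding| * g(companion),
where g_rel(pattern) is the genus of the pattern relative to the solid torus.
= 9 + 4 * 8
= 9 + 32 = 41

41


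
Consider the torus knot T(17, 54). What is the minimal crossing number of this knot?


For a torus knot T(p, q) with gcd(p,q)=1,
the crossing number is min(p*(q-1), q*(p-1)).
p*(q-1) = 17*53 = 901
q*(p-1) = 54*16 = 864
min(901, 864) = 864

864


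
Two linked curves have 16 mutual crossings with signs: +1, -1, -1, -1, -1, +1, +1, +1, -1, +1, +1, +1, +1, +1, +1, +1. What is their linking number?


Step 1: Count positive crossings: 11
Step 2: Count negative crossings: 5
Step 3: Sum of signs = 11 - 5 = 6
Step 4: Linking number = sum/2 = 6/2 = 3

3


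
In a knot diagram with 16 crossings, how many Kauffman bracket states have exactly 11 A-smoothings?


We choose which 11 of 16 crossings get A-smoothings.
C(16, 11) = 16! / (11! * 5!)
= 4368

4368


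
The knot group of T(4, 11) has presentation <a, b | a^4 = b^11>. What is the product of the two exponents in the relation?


The relation is a^4 = b^11.
Product of exponents = 4 * 11
= 44

44


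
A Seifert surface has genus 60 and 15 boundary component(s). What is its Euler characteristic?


chi = 2 - 2g - b
= 2 - 2*60 - 15
= 2 - 120 - 15 = -133

-133


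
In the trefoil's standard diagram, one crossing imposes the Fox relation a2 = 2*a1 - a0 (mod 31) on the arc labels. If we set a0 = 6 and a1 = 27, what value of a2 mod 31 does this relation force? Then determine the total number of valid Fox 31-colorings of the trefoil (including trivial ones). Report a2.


Step 1: Apply the given crossing relation 2*a1 - a0 - a2 = 0 (mod 31).
  a2 = 2*a1 - a0 mod 31
  a2 = 2*27 - 6 mod 31
  a2 = 54 - 6 mod 31
  a2 = 48 mod 31 = 17
Step 2: The trefoil has determinant 3.
  Number of Fox p-colorings (p prime) is p^2 if p = 3, else p.
  Since 31 does not divide 3, only trivial (constant) colorings exist.
  (So the trial a0 = 6, a1 = 27 with a0 != a1 does NOT extend to a valid coloring of the whole trefoil: the other two crossing relations require 3*(a1 - a0) = 0 (mod 31), which fails.)
  Total colorings = 31
Step 3: a2 = 17, total Fox 31-colorings = 31

17


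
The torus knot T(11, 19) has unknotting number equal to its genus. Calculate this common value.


For a torus knot T(p,q), both the unknotting number and genus equal (p-1)(q-1)/2.
= (11-1)(19-1)/2
= 10*18/2
= 180/2 = 90

90


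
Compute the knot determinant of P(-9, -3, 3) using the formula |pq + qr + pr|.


Step 1: Compute pq + qr + pr.
pq = (-9)*(-3) = 27
qr = (-3)*3 = -9
pr = (-9)*3 = -27
pq + qr + pr = 27 + (-9) + (-27) = -9
Step 2: Take absolute value.
det(P(-9,-3,3)) = |-9| = 9

9


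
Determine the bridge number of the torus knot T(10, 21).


The bridge number of T(p,q) is min(p,q).
min(10, 21) = 10

10


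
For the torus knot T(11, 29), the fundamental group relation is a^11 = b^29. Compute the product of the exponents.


The relation is a^11 = b^29.
Product of exponents = 11 * 29
= 319

319


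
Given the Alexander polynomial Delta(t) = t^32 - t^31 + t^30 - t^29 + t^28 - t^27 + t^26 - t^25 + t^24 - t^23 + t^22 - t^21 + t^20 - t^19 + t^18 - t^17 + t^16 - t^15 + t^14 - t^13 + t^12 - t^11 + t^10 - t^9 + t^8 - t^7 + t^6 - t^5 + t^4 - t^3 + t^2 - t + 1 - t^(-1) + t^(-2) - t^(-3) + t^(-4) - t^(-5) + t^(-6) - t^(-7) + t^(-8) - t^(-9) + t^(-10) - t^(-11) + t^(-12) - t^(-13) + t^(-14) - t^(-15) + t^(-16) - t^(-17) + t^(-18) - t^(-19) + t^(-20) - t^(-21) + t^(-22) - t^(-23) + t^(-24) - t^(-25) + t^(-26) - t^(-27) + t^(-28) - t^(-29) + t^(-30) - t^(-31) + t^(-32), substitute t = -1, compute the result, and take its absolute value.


Step 1: The polynomial has 65 terms with alternating signs, exponents from 32 down to -32.
Step 2: Substitute t = -1. The i-th term has coefficient (-1)^i and exponent (m-i),
  so its value is (-1)^i * (-1)^(m-i) = (-1)^m = 1 for every i.
Step 3: All 65 terms equal 1, so Delta(-1) = 65 * (1) = 65
Step 4: |Delta(-1)| = 65

65


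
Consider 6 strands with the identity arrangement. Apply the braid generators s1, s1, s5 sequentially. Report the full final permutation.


Starting with identity [1, 2, 3, 4, 5, 6].
Apply generators in sequence:
  After s1: [2, 1, 3, 4, 5, 6]
  After s1: [1, 2, 3, 4, 5, 6]
  After s5: [1, 2, 3, 4, 6, 5]
Final permutation: [1, 2, 3, 4, 6, 5]

[1, 2, 3, 4, 6, 5]


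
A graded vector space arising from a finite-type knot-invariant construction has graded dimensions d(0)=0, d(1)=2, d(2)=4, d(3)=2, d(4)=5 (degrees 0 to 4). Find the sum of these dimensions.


Total dimension = d(0) + d(1) + ... + d(4)
= 0 + 2 + 4 + 2 + 5
= 13

13


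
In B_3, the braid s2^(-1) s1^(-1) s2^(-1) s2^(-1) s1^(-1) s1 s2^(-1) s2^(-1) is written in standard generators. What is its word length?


The word length counts the number of generators (including inverses).
Listing each generator: s2^(-1), s1^(-1), s2^(-1), s2^(-1), s1^(-1), s1, s2^(-1), s2^(-1)
There are 8 generators in this braid word.

8


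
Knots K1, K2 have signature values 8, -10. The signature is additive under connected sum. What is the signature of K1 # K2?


The signature is additive under connected sum.
signature(K1 # K2) = (8) + (-10)
= -2

-2


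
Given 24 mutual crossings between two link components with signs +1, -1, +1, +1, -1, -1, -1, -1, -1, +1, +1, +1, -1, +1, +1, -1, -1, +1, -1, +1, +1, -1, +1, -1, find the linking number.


Step 1: Count positive crossings: 12
Step 2: Count negative crossings: 12
Step 3: Sum of signs = 12 - 12 = 0
Step 4: Linking number = sum/2 = 0/2 = 0

0


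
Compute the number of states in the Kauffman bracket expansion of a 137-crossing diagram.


Each crossing contributes 2 choices (A-smoothing or B-smoothing).
Total states = 2^137 = 174224571863520493293247799005065324265472

174224571863520493293247799005065324265472


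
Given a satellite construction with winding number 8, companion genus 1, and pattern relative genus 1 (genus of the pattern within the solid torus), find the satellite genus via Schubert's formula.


Schubert: g(satellite) = g_rel(pattern) + |winding| * g(companion),
where g_rel(pattern) is the genus of the pattern relative to the solid torus.
= 1 + 8 * 1
= 1 + 8 = 9

9


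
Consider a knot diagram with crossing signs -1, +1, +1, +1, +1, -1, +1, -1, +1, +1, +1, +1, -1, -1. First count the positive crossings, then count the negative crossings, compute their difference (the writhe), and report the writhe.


Step 1: Count positive crossings (+1).
Positive crossings: 9
Step 2: Count negative crossings (-1).
Negative crossings: 5
Step 3: Writhe = (positive) - (negative)
w = 9 - 5 = 4
Step 4: |w| = 4, and w is positive

4


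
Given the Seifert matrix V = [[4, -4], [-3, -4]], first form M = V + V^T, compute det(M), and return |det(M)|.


Step 1: Form V + V^T where V = [[4, -4], [-3, -4]]
  V^T = [[4, -3], [-4, -4]]
  V + V^T = [[8, -7], [-7, -8]]
Step 2: det(V + V^T) = 8*(-8) - (-7)*(-7)
  = -64 - 49 = -113
Step 3: Knot determinant = |det(V + V^T)| = |-113| = 113

113


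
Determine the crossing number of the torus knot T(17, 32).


For a torus knot T(p, q) with gcd(p,q)=1,
the crossing number is min(p*(q-1), q*(p-1)).
p*(q-1) = 17*31 = 527
q*(p-1) = 32*16 = 512
min(527, 512) = 512

512


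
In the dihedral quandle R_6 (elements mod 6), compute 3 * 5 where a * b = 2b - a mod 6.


3 * 5 = 2*5 - 3 mod 6
= 10 - 3 mod 6
= 7 mod 6 = 1

1


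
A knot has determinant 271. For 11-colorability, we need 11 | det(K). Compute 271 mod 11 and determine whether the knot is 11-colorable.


Step 1: A knot is p-colorable if and only if p divides its determinant.
Step 2: Compute 271 mod 11.
271 = 24 * 11 + 7
Step 3: 271 mod 11 = 7
Step 4: The knot is 11-colorable: no

7


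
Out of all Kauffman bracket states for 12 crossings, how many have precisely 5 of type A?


We choose which 5 of 12 crossings get A-smoothings.
C(12, 5) = 12! / (5! * 7!)
= 792

792


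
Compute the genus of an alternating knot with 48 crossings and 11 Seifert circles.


For alternating knots, g = (c - s + 1)/2.
= (48 - 11 + 1)/2
= 38/2 = 19

19


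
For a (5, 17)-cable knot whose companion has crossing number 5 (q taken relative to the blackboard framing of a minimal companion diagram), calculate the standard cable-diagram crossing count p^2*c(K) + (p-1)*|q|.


Step 1: Each of the c(K) crossings of the companion diagram becomes p*p = p^2 crossings among the p parallel strands, and each of the |q| twists s_1 s_2 ... s_(p-1) adds (p-1) crossings.
  Crossings = p^2 * c(K) + (p-1)*|q|
Step 2: = 5^2 * 5 + (5-1)*17
Step 3: = 25*5 + 4*17
Step 4: = 125 + 68 = 193

193


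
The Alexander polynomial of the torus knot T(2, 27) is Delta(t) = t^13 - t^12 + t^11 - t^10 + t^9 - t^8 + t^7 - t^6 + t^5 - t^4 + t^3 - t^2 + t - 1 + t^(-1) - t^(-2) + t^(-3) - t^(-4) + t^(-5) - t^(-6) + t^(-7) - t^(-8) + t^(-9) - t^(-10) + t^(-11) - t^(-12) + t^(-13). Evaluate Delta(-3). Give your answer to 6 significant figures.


Substituting t = -3 into Delta(t) = t^13 - t^12 + t^11 - t^10 + t^9 - t^8 + t^7 - t^6 + t^5 - t^4 + t^3 - t^2 + t - 1 + t^(-1) - t^(-2) + t^(-3) - t^(-4) + t^(-5) - t^(-6) + t^(-7) - t^(-8) + t^(-9) - t^(-10) + t^(-11) - t^(-12) + t^(-13):
Term values: (-1594323) + (-531441) + (-177147) + (-59049) + (-19683) + (-6561) + (-2187) + (-729) + (-243) + (-81) + (-27) + (-9) + (-3) + (-1) + (-0.333333) + (-0.111111) + (-0.037037) + (-0.0123457) + (-0.00411523) + (-0.00137174) + (-0.000457247) + (-0.000152416) + (-5.08053e-05) + (-1.69351e-05) + (-5.64503e-06) + (-1.88168e-06) + (-6.27225e-07)
Sum = -2391484.5
Rounded to 6 significant figures: -2.39148e+06

-2.39148e+06


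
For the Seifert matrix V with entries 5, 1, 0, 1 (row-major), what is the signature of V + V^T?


Step 1: V + V^T = [[10, 1], [1, 2]]
Step 2: trace = 12, det = 19
Step 3: Discriminant = 12^2 - 4*19 = 68
Step 4: Eigenvalues: 10.1231, 1.87689
Step 5: Signature = (# positive eigenvalues) - (# negative eigenvalues) = 2

2


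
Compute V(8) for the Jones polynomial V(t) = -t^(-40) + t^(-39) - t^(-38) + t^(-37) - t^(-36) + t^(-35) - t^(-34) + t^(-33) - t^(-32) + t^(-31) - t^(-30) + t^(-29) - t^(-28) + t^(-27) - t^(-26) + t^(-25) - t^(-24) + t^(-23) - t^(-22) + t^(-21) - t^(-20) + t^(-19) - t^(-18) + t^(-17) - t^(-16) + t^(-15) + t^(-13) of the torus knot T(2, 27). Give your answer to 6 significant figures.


Substituting t = 8 into V(t) = -t^(-40) + t^(-39) - t^(-38) + t^(-37) - t^(-36) + t^(-35) - t^(-34) + t^(-33) - t^(-32) + t^(-31) - t^(-30) + t^(-29) - t^(-28) + t^(-27) - t^(-26) + t^(-25) - t^(-24) + t^(-23) - t^(-22) + t^(-21) - t^(-20) + t^(-19) - t^(-18) + t^(-17) - t^(-16) + t^(-15) + t^(-13):
  (-)t^(-40) = -7.52316e-37
  (+)t^(-39) = 6.01853e-36
  (-)t^(-38) = -4.81482e-35
  (+)t^(-37) = 3.85186e-34
  (-)t^(-36) = -3.08149e-33
  (+)t^(-35) = 2.46519e-32
  (-)t^(-34) = -1.97215e-31
  (+)t^(-33) = 1.57772e-30
  (-)t^(-32) = -1.26218e-29
  (+)t^(-31) = 1.00974e-28
  (-)t^(-30) = -8.07794e-28
  (+)t^(-29) = 6.46235e-27
  (-)t^(-28) = -5.16988e-26
  (+)t^(-27) = 4.1359e-25
  (-)t^(-26) = -3.30872e-24
  (+)t^(-25) = 2.64698e-23
  (-)t^(-24) = -2.11758e-22
  (+)t^(-23) = 1.69407e-21
  (-)t^(-22) = -1.35525e-20
  (+)t^(-21) = 1.0842e-19
  (-)t^(-20) = -8.67362e-19
  (+)t^(-19) = 6.93889e-18
  (-)t^(-18) = -5.55112e-17
  (+)t^(-17) = 4.44089e-16
  (-)t^(-16) = -3.55271e-15
  (+)t^(-15) = 2.84217e-14
  (+)t^(-13) = 1.81899e-12
Sum = (-7.52316e-37) + (6.01853e-36) + (-4.81482e-35) + (3.85186e-34) + (-3.08149e-33) + (2.46519e-32) + (-1.97215e-31) + (1.57772e-30) + (-1.26218e-29) + (1.00974e-28) + (-8.07794e-28) + (6.46235e-27) + (-5.16988e-26) + (4.1359e-25) + (-3.30872e-24) + (2.64698e-23) + (-2.11758e-22) + (1.69407e-21) + (-1.35525e-20) + (1.0842e-19) + (-8.67362e-19) + (6.93889e-18) + (-5.55112e-17) + (4.44089e-16) + (-3.55271e-15) + (2.84217e-14) + (1.81899e-12)
= 1.844253145e-12
Rounded to 6 significant figures: 1.84425e-12

1.84425e-12


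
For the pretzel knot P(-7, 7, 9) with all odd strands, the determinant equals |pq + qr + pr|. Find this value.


Step 1: Compute pq + qr + pr.
pq = (-7)*7 = -49
qr = 7*9 = 63
pr = (-7)*9 = -63
pq + qr + pr = -49 + 63 + (-63) = -49
Step 2: Take absolute value.
det(P(-7,7,9)) = |-49| = 49

49


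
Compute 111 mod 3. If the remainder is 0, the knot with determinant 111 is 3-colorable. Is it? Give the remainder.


Step 1: A knot is p-colorable if and only if p divides its determinant.
Step 2: Compute 111 mod 3.
111 = 37 * 3 + 0
Step 3: 111 mod 3 = 0
Step 4: The knot is 3-colorable: yes

0


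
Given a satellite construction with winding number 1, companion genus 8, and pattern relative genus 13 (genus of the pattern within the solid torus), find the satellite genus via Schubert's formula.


Schubert: g(satellite) = g_rel(pattern) + |winding| * g(companion),
where g_rel(pattern) is the genus of the pattern relative to the solid torus.
= 13 + 1 * 8
= 13 + 8 = 21

21


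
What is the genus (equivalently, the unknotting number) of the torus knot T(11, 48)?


For a torus knot T(p,q), both the unknotting number and genus equal (p-1)(q-1)/2.
= (11-1)(48-1)/2
= 10*47/2
= 470/2 = 235

235


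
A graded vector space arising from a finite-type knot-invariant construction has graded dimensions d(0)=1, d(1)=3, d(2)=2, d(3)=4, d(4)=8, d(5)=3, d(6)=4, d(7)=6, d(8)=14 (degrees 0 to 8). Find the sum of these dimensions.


Total dimension = d(0) + d(1) + ... + d(8)
= 1 + 3 + 2 + 4 + 8 + 3 + 4 + 6 + 14
= 45

45


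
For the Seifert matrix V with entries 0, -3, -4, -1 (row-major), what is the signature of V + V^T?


Step 1: V + V^T = [[0, -7], [-7, -2]]
Step 2: trace = -2, det = -49
Step 3: Discriminant = (-2)^2 - 4*(-49) = 200
Step 4: Eigenvalues: 6.07107, -8.07107
Step 5: Signature = (# positive eigenvalues) - (# negative eigenvalues) = 0

0


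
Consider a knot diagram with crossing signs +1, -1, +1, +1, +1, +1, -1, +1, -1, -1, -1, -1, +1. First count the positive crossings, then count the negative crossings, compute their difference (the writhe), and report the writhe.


Step 1: Count positive crossings (+1).
Positive crossings: 7
Step 2: Count negative crossings (-1).
Negative crossings: 6
Step 3: Writhe = (positive) - (negative)
w = 7 - 6 = 1
Step 4: |w| = 1, and w is positive

1


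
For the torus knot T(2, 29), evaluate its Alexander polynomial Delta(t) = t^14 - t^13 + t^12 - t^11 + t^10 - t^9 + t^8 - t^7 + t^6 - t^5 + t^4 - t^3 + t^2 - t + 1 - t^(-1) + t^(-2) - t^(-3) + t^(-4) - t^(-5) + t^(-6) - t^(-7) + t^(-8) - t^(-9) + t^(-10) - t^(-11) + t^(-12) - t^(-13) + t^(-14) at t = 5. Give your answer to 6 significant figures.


Substituting t = 5 into Delta(t) = t^14 - t^13 + t^12 - t^11 + t^10 - t^9 + t^8 - t^7 + t^6 - t^5 + t^4 - t^3 + t^2 - t + 1 - t^(-1) + t^(-2) - t^(-3) + t^(-4) - t^(-5) + t^(-6) - t^(-7) + t^(-8) - t^(-9) + t^(-10) - t^(-11) + t^(-12) - t^(-13) + t^(-14):
Term values: (6103515625) + (-1220703125) + (244140625) + (-48828125) + (9765625) + (-1953125) + (390625) + (-78125) + (15625) + (-3125) + (625) + (-125) + (25) + (-5) + (1) + (-0.2) + (0.04) + (-0.008) + (0.0016) + (-0.00032) + (6.4e-05) + (-1.28e-05) + (2.56e-06) + (-5.12e-07) + (1.024e-07) + (-2.048e-08) + (4.096e-09) + (-8.192e-10) + (1.6384e-10)
Sum = 5086263021
Rounded to 6 significant figures: 5.08626e+09

5.08626e+09


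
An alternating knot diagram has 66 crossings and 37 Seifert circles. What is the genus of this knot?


For alternating knots, g = (c - s + 1)/2.
= (66 - 37 + 1)/2
= 30/2 = 15

15


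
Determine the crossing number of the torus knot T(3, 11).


For a torus knot T(p, q) with gcd(p,q)=1,
the crossing number is min(p*(q-1), q*(p-1)).
p*(q-1) = 3*10 = 30
q*(p-1) = 11*2 = 22
min(30, 22) = 22

22


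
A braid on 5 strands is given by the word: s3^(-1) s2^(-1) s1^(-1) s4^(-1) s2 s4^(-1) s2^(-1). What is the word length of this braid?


The word length counts the number of generators (including inverses).
Listing each generator: s3^(-1), s2^(-1), s1^(-1), s4^(-1), s2, s4^(-1), s2^(-1)
There are 7 generators in this braid word.

7


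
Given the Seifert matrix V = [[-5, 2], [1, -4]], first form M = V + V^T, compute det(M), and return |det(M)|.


Step 1: Form V + V^T where V = [[-5, 2], [1, -4]]
  V^T = [[-5, 1], [2, -4]]
  V + V^T = [[-10, 3], [3, -8]]
Step 2: det(V + V^T) = (-10)*(-8) - 3*3
  = 80 - 9 = 71
Step 3: Knot determinant = |det(V + V^T)| = |71| = 71

71


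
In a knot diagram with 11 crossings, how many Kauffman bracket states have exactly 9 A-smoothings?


We choose which 9 of 11 crossings get A-smoothings.
C(11, 9) = 11! / (9! * 2!)
= 55

55


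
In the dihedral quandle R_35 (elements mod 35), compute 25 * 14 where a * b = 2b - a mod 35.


25 * 14 = 2*14 - 25 mod 35
= 28 - 25 mod 35
= 3 mod 35 = 3

3


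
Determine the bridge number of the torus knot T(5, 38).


The bridge number of T(p,q) is min(p,q).
min(5, 38) = 5

5


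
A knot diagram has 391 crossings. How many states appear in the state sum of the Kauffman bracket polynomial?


Each crossing contributes 2 choices (A-smoothing or B-smoothing).
Total states = 2^391 = 5043456793138493339171717132818382567050206626619577173497381555743452386751642958261026080625269202023248382759272448

5043456793138493339171717132818382567050206626619577173497381555743452386751642958261026080625269202023248382759272448


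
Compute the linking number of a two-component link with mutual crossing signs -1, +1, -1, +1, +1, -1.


Step 1: Count positive crossings: 3
Step 2: Count negative crossings: 3
Step 3: Sum of signs = 3 - 3 = 0
Step 4: Linking number = sum/2 = 0/2 = 0

0


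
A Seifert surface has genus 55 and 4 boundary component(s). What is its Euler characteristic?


chi = 2 - 2g - b
= 2 - 2*55 - 4
= 2 - 110 - 4 = -112

-112


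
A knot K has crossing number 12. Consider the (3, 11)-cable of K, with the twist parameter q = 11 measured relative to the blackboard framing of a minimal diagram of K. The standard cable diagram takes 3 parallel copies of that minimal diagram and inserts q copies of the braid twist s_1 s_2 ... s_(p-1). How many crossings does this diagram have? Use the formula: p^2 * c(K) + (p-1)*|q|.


Step 1: Each of the c(K) crossings of the companion diagram becomes p*p = p^2 crossings among the p parallel strands, and each of the |q| twists s_1 s_2 ... s_(p-1) adds (p-1) crossings.
  Crossings = p^2 * c(K) + (p-1)*|q|
Step 2: = 3^2 * 12 + (3-1)*11
Step 3: = 9*12 + 2*11
Step 4: = 108 + 22 = 130

130


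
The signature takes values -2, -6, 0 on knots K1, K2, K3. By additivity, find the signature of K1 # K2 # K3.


The signature is additive under connected sum.
signature(K1 # K2 # K3) = (-2) + (-6) + (0)
= -8

-8


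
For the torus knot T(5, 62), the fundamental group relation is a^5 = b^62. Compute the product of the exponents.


The relation is a^5 = b^62.
Product of exponents = 5 * 62
= 310

310


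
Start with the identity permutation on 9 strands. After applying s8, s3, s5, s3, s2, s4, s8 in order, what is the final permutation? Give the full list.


Starting with identity [1, 2, 3, 4, 5, 6, 7, 8, 9].
Apply generators in sequence:
  After s8: [1, 2, 3, 4, 5, 6, 7, 9, 8]
  After s3: [1, 2, 4, 3, 5, 6, 7, 9, 8]
  After s5: [1, 2, 4, 3, 6, 5, 7, 9, 8]
  After s3: [1, 2, 3, 4, 6, 5, 7, 9, 8]
  After s2: [1, 3, 2, 4, 6, 5, 7, 9, 8]
  After s4: [1, 3, 2, 6, 4, 5, 7, 9, 8]
  After s8: [1, 3, 2, 6, 4, 5, 7, 8, 9]
Final permutation: [1, 3, 2, 6, 4, 5, 7, 8, 9]

[1, 3, 2, 6, 4, 5, 7, 8, 9]


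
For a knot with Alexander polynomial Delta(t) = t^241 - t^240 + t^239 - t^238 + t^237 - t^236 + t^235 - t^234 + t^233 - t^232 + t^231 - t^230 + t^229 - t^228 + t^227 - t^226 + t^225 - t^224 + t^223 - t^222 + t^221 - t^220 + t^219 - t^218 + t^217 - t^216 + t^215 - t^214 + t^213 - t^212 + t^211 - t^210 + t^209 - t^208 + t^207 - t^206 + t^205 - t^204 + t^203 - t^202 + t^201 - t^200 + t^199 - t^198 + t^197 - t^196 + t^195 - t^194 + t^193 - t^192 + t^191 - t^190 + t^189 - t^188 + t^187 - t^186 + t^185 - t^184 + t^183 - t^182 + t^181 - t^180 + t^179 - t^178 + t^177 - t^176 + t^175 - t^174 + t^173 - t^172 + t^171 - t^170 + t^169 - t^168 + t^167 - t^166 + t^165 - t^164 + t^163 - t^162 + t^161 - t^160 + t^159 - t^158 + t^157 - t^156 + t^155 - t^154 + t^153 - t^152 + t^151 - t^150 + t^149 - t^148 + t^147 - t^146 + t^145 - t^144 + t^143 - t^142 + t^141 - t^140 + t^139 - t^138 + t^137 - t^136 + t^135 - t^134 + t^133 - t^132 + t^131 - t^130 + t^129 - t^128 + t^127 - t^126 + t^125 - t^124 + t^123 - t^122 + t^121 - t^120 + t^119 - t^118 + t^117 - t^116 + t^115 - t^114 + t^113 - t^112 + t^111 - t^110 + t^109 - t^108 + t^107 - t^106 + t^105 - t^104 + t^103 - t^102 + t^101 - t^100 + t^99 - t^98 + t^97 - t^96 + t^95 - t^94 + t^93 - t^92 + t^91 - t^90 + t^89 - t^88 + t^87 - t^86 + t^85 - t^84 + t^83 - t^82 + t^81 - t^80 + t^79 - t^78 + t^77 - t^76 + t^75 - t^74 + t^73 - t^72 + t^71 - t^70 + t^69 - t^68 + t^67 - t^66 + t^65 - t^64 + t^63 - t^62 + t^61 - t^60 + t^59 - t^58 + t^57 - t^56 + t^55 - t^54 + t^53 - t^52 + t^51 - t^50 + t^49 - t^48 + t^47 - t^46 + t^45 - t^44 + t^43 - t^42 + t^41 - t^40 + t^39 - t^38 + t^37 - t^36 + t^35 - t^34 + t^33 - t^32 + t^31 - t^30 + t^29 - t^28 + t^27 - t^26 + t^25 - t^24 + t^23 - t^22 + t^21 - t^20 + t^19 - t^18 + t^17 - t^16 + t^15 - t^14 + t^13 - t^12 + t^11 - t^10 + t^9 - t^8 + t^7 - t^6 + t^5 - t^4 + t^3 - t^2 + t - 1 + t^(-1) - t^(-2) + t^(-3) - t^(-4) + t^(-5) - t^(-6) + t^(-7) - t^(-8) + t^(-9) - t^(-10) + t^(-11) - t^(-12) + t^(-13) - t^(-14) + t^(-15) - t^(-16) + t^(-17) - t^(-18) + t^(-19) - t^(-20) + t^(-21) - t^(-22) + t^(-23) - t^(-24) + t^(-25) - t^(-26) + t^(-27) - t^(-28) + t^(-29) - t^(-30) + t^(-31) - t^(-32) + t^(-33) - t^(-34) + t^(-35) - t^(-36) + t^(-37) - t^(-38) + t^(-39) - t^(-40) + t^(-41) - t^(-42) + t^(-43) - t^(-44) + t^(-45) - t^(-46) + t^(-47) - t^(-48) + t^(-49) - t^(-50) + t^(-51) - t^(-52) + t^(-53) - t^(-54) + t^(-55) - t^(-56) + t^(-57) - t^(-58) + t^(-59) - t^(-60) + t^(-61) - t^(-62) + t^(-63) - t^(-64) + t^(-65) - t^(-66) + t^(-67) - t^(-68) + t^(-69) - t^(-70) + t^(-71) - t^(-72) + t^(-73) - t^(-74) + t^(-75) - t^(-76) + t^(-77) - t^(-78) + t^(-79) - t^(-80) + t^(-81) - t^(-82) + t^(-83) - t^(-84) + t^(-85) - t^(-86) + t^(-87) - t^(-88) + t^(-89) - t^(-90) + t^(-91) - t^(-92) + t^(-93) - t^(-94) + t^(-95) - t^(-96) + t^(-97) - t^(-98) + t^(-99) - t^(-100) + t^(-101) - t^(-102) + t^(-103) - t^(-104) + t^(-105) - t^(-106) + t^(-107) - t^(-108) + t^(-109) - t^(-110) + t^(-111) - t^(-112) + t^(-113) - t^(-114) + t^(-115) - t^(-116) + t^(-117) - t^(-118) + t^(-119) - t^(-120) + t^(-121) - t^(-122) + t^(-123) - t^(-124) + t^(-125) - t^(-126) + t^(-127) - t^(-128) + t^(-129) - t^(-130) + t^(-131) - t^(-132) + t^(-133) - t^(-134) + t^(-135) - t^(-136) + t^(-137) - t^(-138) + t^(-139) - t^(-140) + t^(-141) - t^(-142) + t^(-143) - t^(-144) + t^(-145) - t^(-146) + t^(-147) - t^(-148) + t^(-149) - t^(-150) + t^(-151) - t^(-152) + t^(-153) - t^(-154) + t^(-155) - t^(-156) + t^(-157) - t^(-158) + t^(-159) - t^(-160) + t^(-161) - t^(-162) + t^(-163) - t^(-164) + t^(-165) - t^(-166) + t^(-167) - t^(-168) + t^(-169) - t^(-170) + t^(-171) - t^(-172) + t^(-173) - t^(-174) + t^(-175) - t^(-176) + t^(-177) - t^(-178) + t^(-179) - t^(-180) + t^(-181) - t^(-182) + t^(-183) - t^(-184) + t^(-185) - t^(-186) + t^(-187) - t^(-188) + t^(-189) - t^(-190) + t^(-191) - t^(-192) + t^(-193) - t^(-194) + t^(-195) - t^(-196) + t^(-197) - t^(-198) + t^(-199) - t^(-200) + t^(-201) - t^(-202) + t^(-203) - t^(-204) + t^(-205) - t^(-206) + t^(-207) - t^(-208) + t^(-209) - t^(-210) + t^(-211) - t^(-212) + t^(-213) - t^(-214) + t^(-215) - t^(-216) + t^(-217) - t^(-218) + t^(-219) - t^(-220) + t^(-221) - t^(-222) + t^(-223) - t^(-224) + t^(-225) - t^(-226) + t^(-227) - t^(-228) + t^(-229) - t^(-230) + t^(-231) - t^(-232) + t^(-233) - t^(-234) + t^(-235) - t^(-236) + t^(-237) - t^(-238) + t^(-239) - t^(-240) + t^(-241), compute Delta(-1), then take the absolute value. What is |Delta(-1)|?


Step 1: The polynomial has 483 terms with alternating signs, exponents from 241 down to -241.
Step 2: Substitute t = -1. The i-th term has coefficient (-1)^i and exponent (m-i),
  so its value is (-1)^i * (-1)^(m-i) = (-1)^m = -1 for every i.
Step 3: All 483 terms equal -1, so Delta(-1) = 483 * (-1) = -483
Step 4: |Delta(-1)| = 483

483


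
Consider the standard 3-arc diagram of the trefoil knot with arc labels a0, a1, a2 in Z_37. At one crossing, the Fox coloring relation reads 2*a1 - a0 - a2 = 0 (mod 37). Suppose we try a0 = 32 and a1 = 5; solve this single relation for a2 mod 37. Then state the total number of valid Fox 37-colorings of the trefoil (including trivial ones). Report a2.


Step 1: Apply the given crossing relation 2*a1 - a0 - a2 = 0 (mod 37).
  a2 = 2*a1 - a0 mod 37
  a2 = 2*5 - 32 mod 37
  a2 = 10 - 32 mod 37
  a2 = -22 mod 37 = 15
Step 2: The trefoil has determinant 3.
  Number of Fox p-colorings (p prime) is p^2 if p = 3, else p.
  Since 37 does not divide 3, only trivial (constant) colorings exist.
  (So the trial a0 = 32, a1 = 5 with a0 != a1 does NOT extend to a valid coloring of the whole trefoil: the other two crossing relations require 3*(a1 - a0) = 0 (mod 37), which fails.)
  Total colorings = 37
Step 3: a2 = 15, total Fox 37-colorings = 37

15
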